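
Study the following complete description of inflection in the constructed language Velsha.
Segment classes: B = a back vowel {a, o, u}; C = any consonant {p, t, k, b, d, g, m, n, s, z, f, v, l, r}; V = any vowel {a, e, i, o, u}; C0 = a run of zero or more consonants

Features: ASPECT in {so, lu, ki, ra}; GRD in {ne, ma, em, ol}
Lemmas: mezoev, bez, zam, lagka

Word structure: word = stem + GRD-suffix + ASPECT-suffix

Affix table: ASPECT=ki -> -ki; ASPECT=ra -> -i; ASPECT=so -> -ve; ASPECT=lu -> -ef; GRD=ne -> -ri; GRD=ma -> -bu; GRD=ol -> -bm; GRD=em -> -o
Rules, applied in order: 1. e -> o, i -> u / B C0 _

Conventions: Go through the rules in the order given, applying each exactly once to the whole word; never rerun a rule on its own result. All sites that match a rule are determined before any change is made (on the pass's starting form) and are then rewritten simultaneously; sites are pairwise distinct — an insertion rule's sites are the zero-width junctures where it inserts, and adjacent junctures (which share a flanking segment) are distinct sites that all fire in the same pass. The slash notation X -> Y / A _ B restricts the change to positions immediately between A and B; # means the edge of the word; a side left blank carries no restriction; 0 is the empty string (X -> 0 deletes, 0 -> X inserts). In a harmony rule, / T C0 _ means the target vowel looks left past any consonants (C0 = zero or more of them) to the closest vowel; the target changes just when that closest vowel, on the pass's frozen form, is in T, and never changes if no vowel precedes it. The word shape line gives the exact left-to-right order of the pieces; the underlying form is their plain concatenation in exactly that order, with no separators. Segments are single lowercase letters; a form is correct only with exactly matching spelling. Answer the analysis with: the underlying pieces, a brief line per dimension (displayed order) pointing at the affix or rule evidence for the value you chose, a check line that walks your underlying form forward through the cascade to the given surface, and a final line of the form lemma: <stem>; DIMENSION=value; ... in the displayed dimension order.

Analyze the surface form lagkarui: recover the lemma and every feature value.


underlying: lagka-ri-i
ASPECT=ra - signalled by the affix -i
GRD=ne - signalled by the affix -ri
check: lagkarii -> lagkarui
lemma: lagka; ASPECT=ra; GRD=ne


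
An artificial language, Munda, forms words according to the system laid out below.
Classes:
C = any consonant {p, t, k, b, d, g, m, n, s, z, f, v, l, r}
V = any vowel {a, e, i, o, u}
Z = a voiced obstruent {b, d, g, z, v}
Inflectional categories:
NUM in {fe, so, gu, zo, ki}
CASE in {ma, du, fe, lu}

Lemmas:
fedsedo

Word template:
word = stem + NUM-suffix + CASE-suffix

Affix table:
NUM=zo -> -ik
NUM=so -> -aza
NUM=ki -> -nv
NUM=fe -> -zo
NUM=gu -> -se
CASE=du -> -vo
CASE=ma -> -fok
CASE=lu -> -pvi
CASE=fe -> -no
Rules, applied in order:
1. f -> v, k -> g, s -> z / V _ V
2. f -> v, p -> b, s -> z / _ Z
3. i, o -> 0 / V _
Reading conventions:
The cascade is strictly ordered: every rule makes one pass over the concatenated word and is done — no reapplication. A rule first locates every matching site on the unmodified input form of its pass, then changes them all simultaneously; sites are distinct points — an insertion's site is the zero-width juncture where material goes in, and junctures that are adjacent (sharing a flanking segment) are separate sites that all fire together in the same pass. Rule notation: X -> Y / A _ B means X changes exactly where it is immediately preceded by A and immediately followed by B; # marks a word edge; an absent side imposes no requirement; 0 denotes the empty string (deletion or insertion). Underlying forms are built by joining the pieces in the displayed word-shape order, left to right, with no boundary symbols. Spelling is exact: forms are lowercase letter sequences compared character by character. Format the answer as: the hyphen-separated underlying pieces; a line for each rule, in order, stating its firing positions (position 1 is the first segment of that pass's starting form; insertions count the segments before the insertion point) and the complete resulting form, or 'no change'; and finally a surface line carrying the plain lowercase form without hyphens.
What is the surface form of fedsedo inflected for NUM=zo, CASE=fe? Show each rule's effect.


underlying: fedsedo-ik-no
1. f -> v, k -> g, s -> z / V _ V: no change
2. f -> v, p -> b, s -> z / _ Z: no change
3. i, o -> 0 / V _: fires at position(s) 8: fedsedokno
surface: fedsedokno


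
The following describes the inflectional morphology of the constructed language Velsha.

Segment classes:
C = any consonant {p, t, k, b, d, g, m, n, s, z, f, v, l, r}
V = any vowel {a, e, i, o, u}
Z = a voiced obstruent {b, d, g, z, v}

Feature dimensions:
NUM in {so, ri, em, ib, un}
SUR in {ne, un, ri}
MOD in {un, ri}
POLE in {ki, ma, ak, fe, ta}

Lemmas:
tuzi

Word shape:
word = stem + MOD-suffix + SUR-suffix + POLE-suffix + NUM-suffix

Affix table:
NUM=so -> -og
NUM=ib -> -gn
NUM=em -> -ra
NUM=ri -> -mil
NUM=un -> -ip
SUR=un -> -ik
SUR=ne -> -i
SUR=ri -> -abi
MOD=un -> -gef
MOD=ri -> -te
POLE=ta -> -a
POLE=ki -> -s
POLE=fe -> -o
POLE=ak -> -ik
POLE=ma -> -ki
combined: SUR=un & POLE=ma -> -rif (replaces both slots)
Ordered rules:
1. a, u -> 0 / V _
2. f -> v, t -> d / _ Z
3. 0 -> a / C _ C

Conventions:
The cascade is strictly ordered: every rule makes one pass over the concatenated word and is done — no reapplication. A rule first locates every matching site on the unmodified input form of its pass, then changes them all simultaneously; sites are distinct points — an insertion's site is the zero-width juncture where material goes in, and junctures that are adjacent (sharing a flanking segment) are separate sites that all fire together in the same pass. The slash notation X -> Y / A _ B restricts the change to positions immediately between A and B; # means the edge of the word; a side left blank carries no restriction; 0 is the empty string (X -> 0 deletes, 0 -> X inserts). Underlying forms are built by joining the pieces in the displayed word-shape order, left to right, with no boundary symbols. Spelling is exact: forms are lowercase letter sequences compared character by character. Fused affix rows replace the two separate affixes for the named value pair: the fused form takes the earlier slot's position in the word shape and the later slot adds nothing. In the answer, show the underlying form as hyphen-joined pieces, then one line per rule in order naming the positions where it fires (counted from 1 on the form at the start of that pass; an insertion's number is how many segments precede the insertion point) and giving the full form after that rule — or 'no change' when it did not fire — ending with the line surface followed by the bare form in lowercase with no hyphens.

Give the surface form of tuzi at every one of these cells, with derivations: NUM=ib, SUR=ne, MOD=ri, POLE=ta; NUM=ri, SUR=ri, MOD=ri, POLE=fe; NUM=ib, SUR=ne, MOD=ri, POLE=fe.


cell NUM=ib, SUR=ne, MOD=ri, POLE=ta:
underlying: tuzi-te-i-a-gn
1. a, u -> 0 / V _: fires at position(s) 8: tuziteign
2. f -> v, t -> d / _ Z: no change
3. 0 -> a / C _ C: inserts after position(s) 8: tuziteigan
surface: tuziteigan

cell NUM=ri, SUR=ri, MOD=ri, POLE=fe:
underlying: tuzi-te-abi-o-mil
1. a, u -> 0 / V _: fires at position(s) 7: tuzitebiomil
2. f -> v, t -> d / _ Z: no change
3. 0 -> a / C _ C: no change
surface: tuzitebiomil

cell NUM=ib, SUR=ne, MOD=ri, POLE=fe:
underlying: tuzi-te-i-o-gn
1. a, u -> 0 / V _: no change
2. f -> v, t -> d / _ Z: no change
3. 0 -> a / C _ C: inserts after position(s) 9: tuziteiogan
surface: tuziteiogan


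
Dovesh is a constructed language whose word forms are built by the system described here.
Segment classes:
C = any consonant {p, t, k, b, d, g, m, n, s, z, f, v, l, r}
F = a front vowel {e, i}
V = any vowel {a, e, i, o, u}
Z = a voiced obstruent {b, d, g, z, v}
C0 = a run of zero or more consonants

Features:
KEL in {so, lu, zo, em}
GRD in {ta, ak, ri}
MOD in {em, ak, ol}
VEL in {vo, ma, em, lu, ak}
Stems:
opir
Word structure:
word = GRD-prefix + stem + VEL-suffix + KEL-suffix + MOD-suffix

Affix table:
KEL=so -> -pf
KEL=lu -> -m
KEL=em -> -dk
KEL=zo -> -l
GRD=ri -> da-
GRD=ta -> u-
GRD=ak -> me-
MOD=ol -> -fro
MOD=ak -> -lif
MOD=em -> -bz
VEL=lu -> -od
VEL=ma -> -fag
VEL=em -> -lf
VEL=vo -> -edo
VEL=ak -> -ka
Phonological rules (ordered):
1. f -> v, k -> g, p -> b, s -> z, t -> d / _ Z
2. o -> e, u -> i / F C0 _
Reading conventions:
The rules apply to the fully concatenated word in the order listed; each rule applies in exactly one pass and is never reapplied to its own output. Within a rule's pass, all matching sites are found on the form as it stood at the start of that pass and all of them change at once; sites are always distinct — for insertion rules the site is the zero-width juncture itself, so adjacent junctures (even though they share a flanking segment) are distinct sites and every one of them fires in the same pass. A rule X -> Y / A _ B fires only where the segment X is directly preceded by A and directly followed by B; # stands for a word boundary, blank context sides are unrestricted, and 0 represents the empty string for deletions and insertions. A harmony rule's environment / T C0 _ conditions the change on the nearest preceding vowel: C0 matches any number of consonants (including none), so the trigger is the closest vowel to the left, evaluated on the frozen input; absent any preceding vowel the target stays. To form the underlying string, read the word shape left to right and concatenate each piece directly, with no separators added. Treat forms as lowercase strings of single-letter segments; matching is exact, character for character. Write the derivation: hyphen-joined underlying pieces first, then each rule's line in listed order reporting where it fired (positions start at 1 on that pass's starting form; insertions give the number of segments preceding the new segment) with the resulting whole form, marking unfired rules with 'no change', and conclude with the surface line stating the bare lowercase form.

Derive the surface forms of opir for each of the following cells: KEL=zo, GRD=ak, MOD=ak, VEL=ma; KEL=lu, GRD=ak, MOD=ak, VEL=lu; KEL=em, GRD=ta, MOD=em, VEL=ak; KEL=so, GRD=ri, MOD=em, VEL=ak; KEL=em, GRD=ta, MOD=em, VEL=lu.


cell KEL=zo, GRD=ak, MOD=ak, VEL=ma:
underlying: me-opir-fag-l-lif
1. f -> v, k -> g, p -> b, s -> z, t -> d / _ Z: no change
2. o -> e, u -> i / F C0 _: fires at position(s) 3: meepirfagllif
surface: meepirfagllif

cell KEL=lu, GRD=ak, MOD=ak, VEL=lu:
underlying: me-opir-od-m-lif
1. f -> v, k -> g, p -> b, s -> z, t -> d / _ Z: no change
2. o -> e, u -> i / F C0 _: fires at position(s) 3, 7: meepiredmlif
surface: meepiredmlif

cell KEL=em, GRD=ta, MOD=em, VEL=ak:
underlying: u-opir-ka-dk-bz
1. f -> v, k -> g, p -> b, s -> z, t -> d / _ Z: fires at position(s) 9: uopirkadgbz
2. o -> e, u -> i / F C0 _: no change
surface: uopirkadgbz

cell KEL=so, GRD=ri, MOD=em, VEL=ak:
underlying: da-opir-ka-pf-bz
1. f -> v, k -> g, p -> b, s -> z, t -> d / _ Z: fires at position(s) 10: daopirkapvbz
2. o -> e, u -> i / F C0 _: no change
surface: daopirkapvbz

cell KEL=em, GRD=ta, MOD=em, VEL=lu:
underlying: u-opir-od-dk-bz
1. f -> v, k -> g, p -> b, s -> z, t -> d / _ Z: fires at position(s) 9: uopiroddgbz
2. o -> e, u -> i / F C0 _: fires at position(s) 6: uopireddgbz
surface: uopireddgbz


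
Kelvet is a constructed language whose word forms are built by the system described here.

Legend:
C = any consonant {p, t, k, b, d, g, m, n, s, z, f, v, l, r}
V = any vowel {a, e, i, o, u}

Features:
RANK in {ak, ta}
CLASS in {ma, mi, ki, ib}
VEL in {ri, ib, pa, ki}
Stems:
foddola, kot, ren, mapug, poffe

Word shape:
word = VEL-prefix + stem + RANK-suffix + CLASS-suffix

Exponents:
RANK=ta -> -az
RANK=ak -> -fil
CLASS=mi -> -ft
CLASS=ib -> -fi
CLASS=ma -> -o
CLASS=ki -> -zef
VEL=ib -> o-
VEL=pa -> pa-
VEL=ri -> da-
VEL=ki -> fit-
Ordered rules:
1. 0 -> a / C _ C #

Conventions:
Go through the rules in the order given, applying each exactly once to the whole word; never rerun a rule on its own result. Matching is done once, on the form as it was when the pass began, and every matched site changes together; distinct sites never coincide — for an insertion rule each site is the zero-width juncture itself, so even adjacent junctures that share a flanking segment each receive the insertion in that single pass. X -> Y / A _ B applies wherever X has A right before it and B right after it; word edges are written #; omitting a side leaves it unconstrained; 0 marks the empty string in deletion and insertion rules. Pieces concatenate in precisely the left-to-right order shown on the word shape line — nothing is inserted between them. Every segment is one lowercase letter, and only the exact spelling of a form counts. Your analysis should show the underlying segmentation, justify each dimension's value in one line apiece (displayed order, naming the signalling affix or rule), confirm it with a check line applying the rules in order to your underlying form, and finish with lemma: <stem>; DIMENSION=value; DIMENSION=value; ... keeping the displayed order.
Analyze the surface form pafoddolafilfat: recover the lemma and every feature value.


underlying: pa-foddola-fil-ft
RANK=ak - signalled by the affix -fil
CLASS=mi - signalled by the affix -ft
VEL=pa - signalled by the affix pa-
check: pafoddolafilft -> pafoddolafilfat
lemma: foddola; RANK=ak; CLASS=mi; VEL=pa


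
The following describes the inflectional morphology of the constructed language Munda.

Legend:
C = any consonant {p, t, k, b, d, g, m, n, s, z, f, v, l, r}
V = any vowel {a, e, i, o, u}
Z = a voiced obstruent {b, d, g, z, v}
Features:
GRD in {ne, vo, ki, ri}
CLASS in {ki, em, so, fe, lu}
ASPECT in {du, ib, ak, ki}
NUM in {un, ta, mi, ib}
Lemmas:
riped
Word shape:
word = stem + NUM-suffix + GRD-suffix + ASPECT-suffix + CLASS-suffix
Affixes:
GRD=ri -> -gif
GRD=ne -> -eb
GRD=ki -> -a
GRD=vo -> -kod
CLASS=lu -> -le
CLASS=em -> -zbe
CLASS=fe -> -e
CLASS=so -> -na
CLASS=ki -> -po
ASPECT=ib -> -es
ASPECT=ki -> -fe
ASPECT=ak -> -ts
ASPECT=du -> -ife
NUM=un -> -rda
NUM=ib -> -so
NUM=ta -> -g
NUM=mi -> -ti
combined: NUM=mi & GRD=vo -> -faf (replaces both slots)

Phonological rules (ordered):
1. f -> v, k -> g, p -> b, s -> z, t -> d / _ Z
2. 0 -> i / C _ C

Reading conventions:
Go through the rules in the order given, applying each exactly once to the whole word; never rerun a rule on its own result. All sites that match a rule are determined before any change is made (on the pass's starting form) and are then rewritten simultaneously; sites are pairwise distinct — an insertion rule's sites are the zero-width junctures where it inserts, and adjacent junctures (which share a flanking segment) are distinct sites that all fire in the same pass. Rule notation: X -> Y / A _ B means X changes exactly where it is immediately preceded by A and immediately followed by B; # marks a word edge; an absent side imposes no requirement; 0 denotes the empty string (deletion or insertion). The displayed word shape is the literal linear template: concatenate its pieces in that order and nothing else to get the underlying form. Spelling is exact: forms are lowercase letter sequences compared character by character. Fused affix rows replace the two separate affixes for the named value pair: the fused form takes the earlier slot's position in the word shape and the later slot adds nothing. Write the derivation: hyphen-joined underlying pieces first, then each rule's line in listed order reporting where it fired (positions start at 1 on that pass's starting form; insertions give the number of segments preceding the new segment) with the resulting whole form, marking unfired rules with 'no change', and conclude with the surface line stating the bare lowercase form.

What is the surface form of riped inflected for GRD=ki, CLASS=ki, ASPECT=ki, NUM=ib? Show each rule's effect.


underlying: riped-so-a-fe-po
1. f -> v, k -> g, p -> b, s -> z, t -> d / _ Z: no change
2. 0 -> i / C _ C: inserts after position(s) 5: ripedisoafepo
surface: ripedisoafepo


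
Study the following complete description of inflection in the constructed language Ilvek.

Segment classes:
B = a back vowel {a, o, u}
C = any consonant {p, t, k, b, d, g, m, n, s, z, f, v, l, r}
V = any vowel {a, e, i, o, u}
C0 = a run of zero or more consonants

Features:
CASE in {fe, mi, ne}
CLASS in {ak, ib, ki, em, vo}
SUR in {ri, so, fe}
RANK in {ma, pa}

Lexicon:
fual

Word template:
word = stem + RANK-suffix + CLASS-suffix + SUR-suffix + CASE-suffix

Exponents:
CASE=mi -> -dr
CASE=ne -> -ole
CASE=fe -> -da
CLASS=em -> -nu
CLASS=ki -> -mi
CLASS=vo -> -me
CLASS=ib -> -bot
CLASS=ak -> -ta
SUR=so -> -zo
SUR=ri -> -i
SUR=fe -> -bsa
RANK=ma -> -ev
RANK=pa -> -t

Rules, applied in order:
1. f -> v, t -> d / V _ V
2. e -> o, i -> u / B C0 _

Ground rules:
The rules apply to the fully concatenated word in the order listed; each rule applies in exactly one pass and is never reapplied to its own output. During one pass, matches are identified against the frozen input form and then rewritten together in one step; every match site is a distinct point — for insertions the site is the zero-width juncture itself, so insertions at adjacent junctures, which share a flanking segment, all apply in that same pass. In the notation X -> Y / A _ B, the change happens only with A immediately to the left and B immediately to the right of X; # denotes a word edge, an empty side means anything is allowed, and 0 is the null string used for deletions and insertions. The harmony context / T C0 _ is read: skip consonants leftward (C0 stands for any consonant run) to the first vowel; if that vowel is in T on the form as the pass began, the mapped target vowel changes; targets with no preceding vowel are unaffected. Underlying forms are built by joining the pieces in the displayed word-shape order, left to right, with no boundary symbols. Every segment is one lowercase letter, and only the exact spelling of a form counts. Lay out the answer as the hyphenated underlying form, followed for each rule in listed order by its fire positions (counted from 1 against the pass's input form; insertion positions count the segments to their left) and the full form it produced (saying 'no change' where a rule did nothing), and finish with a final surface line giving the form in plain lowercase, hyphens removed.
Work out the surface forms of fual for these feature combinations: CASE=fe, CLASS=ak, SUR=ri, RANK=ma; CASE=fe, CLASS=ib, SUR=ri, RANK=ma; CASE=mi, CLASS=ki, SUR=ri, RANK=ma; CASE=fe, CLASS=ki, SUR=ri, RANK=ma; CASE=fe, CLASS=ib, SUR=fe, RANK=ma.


cell CASE=fe, CLASS=ak, SUR=ri, RANK=ma:
underlying: fual-ev-ta-i-da
1. f -> v, t -> d / V _ V: no change
2. e -> o, i -> u / B C0 _: fires at position(s) 5, 9: fualovtauda
surface: fualovtauda

cell CASE=fe, CLASS=ib, SUR=ri, RANK=ma:
underlying: fual-ev-bot-i-da
1. f -> v, t -> d / V _ V: fires at position(s) 9: fualevbodida
2. e -> o, i -> u / B C0 _: fires at position(s) 5, 10: fualovboduda
surface: fualovboduda

cell CASE=mi, CLASS=ki, SUR=ri, RANK=ma:
underlying: fual-ev-mi-i-dr
1. f -> v, t -> d / V _ V: no change
2. e -> o, i -> u / B C0 _: fires at position(s) 5: fualovmiidr
surface: fualovmiidr

cell CASE=fe, CLASS=ki, SUR=ri, RANK=ma:
underlying: fual-ev-mi-i-da
1. f -> v, t -> d / V _ V: no change
2. e -> o, i -> u / B C0 _: fires at position(s) 5: fualovmiida
surface: fualovmiida

cell CASE=fe, CLASS=ib, SUR=fe, RANK=ma:
underlying: fual-ev-bot-bsa-da
1. f -> v, t -> d / V _ V: no change
2. e -> o, i -> u / B C0 _: fires at position(s) 5: fualovbotbsada
surface: fualovbotbsada


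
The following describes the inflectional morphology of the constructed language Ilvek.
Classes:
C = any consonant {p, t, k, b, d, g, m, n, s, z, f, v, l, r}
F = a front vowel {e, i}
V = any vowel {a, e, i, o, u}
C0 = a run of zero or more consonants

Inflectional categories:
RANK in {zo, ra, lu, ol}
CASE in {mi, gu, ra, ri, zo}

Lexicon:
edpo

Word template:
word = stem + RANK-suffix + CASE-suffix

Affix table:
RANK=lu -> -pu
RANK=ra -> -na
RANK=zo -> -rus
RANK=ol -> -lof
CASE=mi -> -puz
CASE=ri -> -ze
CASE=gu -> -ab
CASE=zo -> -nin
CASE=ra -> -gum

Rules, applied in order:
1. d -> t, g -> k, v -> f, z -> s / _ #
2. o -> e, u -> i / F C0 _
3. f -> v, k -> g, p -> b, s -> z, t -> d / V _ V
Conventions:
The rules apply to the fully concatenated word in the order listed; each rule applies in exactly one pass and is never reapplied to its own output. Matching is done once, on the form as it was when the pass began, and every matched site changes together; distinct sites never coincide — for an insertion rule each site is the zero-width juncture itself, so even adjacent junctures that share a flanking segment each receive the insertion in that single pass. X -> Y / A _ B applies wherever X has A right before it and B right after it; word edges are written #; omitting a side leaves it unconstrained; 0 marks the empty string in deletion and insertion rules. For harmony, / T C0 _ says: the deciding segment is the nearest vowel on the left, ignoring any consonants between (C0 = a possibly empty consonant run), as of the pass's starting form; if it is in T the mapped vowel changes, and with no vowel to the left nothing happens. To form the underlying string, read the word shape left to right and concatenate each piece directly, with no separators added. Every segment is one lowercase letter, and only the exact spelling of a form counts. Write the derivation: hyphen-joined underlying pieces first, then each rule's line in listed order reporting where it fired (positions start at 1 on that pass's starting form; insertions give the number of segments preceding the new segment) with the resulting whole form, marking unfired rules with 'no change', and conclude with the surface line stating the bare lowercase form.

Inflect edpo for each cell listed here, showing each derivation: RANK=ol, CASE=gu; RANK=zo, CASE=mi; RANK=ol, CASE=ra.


cell RANK=ol, CASE=gu:
underlying: edpo-lof-ab
1. d -> t, g -> k, v -> f, z -> s / _ #: no change
2. o -> e, u -> i / F C0 _: fires at position(s) 4: edpelofab
3. f -> v, k -> g, p -> b, s -> z, t -> d / V _ V: fires at position(s) 7: edpelovab
surface: edpelovab

cell RANK=zo, CASE=mi:
underlying: edpo-rus-puz
1. d -> t, g -> k, v -> f, z -> s / _ #: fires at position(s) 10: edporuspus
2. o -> e, u -> i / F C0 _: fires at position(s) 4: edperuspus
3. f -> v, k -> g, p -> b, s -> z, t -> d / V _ V: no change
surface: edperuspus

cell RANK=ol, CASE=ra:
underlying: edpo-lof-gum
1. d -> t, g -> k, v -> f, z -> s / _ #: no change
2. o -> e, u -> i / F C0 _: fires at position(s) 4: edpelofgum
3. f -> v, k -> g, p -> b, s -> z, t -> d / V _ V: no change
surface: edpelofgum


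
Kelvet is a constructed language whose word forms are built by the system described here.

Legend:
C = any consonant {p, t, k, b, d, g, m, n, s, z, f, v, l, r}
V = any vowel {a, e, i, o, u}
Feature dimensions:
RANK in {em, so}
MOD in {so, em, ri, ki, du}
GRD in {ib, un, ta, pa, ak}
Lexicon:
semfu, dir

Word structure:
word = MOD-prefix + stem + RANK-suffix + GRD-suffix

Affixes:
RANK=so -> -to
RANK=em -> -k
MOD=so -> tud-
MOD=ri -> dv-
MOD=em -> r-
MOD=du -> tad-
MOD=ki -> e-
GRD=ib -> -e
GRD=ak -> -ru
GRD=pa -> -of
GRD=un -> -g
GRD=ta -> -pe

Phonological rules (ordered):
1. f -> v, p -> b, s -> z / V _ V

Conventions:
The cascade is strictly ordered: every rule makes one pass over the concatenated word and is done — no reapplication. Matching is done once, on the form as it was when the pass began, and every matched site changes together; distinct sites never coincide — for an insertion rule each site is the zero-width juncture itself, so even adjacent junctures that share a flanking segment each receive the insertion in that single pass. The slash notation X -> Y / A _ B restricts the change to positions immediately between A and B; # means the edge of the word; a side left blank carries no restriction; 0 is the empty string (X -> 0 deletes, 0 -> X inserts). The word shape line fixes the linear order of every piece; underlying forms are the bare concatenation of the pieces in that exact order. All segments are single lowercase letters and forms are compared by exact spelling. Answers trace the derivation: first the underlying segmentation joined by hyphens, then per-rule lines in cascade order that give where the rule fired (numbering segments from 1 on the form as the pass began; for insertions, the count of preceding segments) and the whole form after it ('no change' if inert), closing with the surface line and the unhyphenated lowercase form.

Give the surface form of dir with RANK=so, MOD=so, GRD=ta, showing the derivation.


underlying: tud-dir-to-pe
1. f -> v, p -> b, s -> z / V _ V: fires at position(s) 9: tuddirtobe
surface: tuddirtobe


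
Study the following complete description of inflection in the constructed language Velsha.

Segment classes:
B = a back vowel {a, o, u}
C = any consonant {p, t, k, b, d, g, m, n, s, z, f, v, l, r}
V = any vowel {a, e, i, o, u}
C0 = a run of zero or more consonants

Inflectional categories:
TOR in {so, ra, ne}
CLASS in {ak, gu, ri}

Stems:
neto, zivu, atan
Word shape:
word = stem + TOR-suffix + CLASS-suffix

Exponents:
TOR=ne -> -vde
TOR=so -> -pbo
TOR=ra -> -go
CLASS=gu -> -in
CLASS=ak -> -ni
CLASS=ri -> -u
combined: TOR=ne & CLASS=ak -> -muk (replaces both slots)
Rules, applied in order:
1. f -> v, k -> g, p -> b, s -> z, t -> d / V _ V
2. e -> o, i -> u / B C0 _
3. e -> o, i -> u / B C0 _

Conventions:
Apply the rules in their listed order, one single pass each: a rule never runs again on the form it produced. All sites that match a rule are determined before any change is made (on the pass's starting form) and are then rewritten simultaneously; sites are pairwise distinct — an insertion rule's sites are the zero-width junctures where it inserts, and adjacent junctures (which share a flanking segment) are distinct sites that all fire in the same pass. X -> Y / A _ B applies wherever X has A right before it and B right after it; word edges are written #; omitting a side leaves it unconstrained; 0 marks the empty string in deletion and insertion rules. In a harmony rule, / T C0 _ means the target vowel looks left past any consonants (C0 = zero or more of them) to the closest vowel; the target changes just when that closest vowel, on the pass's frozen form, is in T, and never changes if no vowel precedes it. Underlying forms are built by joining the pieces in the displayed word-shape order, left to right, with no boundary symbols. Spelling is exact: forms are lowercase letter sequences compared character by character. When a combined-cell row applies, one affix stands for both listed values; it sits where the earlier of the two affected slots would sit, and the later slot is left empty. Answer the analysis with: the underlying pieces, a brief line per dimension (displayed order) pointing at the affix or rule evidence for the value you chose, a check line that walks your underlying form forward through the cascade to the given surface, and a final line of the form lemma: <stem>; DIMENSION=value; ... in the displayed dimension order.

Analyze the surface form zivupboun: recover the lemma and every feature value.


underlying: zivu-pbo-in
TOR=so - signalled by the affix -pbo
CLASS=gu - signalled by the affix -in
check: zivupboin -> zivupboin -> zivupboun -> zivupboun
lemma: zivu; TOR=so; CLASS=gu


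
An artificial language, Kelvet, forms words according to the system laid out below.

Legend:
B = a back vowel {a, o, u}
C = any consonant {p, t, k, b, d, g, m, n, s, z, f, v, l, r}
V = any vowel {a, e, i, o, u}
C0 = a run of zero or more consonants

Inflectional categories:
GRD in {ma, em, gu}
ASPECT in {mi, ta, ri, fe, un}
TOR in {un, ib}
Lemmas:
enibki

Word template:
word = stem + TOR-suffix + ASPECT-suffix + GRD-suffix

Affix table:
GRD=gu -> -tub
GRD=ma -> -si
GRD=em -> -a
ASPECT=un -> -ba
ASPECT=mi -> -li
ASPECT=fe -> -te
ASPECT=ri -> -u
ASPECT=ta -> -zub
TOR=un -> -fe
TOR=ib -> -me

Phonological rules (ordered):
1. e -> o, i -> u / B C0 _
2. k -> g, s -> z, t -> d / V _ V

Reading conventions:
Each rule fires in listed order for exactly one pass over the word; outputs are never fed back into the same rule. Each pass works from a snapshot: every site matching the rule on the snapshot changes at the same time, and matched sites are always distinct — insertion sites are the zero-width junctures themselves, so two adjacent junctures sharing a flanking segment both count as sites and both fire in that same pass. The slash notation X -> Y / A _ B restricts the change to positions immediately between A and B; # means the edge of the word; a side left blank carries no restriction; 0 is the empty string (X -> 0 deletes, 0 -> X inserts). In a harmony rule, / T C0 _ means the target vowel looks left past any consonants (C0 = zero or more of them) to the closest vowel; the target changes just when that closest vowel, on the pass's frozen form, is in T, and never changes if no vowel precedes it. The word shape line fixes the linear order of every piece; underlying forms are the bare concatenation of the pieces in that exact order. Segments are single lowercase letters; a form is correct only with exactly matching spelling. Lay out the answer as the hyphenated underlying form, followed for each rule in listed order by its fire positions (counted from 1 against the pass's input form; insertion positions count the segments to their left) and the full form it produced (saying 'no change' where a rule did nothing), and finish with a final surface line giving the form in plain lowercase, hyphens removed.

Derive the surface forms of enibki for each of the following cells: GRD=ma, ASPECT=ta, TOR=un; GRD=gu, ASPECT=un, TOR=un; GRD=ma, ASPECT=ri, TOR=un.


cell GRD=ma, ASPECT=ta, TOR=un:
underlying: enibki-fe-zub-si
1. e -> o, i -> u / B C0 _: fires at position(s) 13: enibkifezubsu
2. k -> g, s -> z, t -> d / V _ V: no change
surface: enibkifezubsu

cell GRD=gu, ASPECT=un, TOR=un:
underlying: enibki-fe-ba-tub
1. e -> o, i -> u / B C0 _: no change
2. k -> g, s -> z, t -> d / V _ V: fires at position(s) 11: enibkifebadub
surface: enibkifebadub

cell GRD=ma, ASPECT=ri, TOR=un:
underlying: enibki-fe-u-si
1. e -> o, i -> u / B C0 _: fires at position(s) 11: enibkifeusu
2. k -> g, s -> z, t -> d / V _ V: fires at position(s) 10: enibkifeuzu
surface: enibkifeuzu


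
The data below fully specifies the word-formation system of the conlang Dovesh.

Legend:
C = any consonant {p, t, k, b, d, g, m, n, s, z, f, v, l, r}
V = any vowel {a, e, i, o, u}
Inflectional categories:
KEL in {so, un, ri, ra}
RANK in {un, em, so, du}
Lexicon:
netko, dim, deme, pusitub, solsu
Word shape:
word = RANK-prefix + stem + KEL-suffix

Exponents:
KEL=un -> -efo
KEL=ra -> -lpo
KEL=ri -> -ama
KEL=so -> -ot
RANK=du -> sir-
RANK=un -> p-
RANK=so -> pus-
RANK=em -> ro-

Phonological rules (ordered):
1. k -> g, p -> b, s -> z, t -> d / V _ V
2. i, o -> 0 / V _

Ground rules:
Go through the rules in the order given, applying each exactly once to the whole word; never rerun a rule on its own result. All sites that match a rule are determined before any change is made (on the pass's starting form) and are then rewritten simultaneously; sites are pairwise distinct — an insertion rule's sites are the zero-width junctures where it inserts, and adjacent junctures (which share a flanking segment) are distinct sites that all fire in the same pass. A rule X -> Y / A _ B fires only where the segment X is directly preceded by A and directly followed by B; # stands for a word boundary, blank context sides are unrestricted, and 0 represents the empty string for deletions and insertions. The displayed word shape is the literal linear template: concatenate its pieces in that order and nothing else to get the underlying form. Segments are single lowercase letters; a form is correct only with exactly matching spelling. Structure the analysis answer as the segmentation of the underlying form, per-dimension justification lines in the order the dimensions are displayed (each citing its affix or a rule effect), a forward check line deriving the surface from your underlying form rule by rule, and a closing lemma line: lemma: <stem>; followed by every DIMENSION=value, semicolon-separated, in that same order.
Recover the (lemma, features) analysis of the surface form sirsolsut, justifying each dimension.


underlying: sir-solsu-ot
KEL=so - signalled by the affix -ot
RANK=du - signalled by the affix sir-
check: sirsolsuot -> sirsolsuot -> sirsolsut
lemma: solsu; KEL=so; RANK=du


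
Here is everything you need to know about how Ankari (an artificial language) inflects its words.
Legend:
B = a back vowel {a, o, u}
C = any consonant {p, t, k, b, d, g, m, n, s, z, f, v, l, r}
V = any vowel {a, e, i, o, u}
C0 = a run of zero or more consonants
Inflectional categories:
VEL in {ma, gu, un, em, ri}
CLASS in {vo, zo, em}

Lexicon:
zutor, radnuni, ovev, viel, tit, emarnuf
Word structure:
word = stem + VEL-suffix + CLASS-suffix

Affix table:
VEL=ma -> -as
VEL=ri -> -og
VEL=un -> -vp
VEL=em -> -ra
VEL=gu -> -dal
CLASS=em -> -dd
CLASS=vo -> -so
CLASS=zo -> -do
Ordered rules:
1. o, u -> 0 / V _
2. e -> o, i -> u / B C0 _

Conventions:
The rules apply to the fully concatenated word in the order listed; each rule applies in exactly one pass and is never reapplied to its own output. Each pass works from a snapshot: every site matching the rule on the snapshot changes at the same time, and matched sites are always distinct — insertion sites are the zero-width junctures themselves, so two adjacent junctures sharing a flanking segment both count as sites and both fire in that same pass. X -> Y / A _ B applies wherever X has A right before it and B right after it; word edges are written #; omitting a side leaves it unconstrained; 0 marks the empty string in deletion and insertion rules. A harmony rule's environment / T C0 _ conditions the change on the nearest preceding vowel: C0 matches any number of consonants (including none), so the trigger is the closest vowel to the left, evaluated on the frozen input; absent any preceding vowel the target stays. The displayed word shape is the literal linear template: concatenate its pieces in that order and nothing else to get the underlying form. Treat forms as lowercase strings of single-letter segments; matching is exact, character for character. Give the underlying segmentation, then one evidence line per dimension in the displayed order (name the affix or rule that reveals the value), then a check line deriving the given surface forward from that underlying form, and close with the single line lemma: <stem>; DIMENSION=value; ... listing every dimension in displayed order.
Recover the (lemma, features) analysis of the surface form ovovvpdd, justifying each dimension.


underlying: ovev-vp-dd
VEL=un - signalled by the affix -vp
CLASS=em - signalled by the affix -dd
check: ovevvpdd -> ovevvpdd -> ovovvpdd
lemma: ovev; VEL=un; CLASS=em


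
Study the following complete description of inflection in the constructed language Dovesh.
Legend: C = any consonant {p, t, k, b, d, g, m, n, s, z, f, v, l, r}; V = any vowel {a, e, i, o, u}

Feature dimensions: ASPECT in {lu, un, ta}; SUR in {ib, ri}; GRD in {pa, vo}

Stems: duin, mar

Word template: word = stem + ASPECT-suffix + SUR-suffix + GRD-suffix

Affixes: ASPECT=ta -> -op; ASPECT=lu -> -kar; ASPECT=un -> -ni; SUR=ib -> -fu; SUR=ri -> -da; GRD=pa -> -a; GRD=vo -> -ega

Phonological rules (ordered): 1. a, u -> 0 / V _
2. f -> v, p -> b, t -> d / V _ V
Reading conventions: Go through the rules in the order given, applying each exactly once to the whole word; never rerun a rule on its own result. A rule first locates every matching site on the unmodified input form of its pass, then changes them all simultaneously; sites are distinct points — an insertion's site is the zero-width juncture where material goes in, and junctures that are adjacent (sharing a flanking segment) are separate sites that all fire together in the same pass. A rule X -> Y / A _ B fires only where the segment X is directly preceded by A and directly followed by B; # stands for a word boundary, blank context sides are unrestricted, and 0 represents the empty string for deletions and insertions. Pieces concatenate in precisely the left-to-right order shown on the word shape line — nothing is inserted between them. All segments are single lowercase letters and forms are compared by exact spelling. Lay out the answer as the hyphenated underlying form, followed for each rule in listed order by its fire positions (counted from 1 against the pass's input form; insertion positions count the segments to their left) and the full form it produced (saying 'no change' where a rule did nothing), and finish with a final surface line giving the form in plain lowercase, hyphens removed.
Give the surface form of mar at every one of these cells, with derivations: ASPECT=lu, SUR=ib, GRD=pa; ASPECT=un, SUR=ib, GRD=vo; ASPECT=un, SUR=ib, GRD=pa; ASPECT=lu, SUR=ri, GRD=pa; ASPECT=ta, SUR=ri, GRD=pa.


cell ASPECT=lu, SUR=ib, GRD=pa:
underlying: mar-kar-fu-a
1. a, u -> 0 / V _: fires at position(s) 9: markarfu
2. f -> v, p -> b, t -> d / V _ V: no change
surface: markarfu

cell ASPECT=un, SUR=ib, GRD=vo:
underlying: mar-ni-fu-ega
1. a, u -> 0 / V _: no change
2. f -> v, p -> b, t -> d / V _ V: fires at position(s) 6: marnivuega
surface: marnivuega

cell ASPECT=un, SUR=ib, GRD=pa:
underlying: mar-ni-fu-a
1. a, u -> 0 / V _: fires at position(s) 8: marnifu
2. f -> v, p -> b, t -> d / V _ V: fires at position(s) 6: marnivu
surface: marnivu

cell ASPECT=lu, SUR=ri, GRD=pa:
underlying: mar-kar-da-a
1. a, u -> 0 / V _: fires at position(s) 9: markarda
2. f -> v, p -> b, t -> d / V _ V: no change
surface: markarda

cell ASPECT=ta, SUR=ri, GRD=pa:
underlying: mar-op-da-a
1. a, u -> 0 / V _: fires at position(s) 8: maropda
2. f -> v, p -> b, t -> d / V _ V: no change
surface: maropda


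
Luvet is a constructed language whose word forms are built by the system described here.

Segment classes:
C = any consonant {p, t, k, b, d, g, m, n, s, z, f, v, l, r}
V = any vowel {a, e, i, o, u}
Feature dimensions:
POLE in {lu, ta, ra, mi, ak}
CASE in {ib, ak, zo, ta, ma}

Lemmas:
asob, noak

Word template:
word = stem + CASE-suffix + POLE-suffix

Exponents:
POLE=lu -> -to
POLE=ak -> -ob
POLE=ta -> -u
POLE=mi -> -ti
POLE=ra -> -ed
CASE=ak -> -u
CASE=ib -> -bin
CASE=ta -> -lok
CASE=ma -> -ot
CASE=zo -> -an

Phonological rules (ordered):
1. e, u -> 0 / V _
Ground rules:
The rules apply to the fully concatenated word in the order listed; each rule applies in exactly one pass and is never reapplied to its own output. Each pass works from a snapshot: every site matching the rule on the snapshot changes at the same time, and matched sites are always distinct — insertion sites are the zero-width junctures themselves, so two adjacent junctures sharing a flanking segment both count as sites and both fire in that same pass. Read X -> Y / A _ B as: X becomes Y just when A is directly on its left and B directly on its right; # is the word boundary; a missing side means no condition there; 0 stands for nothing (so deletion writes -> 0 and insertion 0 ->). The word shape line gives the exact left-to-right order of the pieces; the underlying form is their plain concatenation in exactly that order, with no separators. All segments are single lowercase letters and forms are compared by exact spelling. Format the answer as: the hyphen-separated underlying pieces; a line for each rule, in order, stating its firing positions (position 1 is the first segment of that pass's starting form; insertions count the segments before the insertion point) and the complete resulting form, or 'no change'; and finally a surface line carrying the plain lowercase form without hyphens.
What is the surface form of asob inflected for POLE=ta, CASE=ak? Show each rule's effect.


underlying: asob-u-u
1. e, u -> 0 / V _: fires at position(s) 6: asobu
surface: asobu


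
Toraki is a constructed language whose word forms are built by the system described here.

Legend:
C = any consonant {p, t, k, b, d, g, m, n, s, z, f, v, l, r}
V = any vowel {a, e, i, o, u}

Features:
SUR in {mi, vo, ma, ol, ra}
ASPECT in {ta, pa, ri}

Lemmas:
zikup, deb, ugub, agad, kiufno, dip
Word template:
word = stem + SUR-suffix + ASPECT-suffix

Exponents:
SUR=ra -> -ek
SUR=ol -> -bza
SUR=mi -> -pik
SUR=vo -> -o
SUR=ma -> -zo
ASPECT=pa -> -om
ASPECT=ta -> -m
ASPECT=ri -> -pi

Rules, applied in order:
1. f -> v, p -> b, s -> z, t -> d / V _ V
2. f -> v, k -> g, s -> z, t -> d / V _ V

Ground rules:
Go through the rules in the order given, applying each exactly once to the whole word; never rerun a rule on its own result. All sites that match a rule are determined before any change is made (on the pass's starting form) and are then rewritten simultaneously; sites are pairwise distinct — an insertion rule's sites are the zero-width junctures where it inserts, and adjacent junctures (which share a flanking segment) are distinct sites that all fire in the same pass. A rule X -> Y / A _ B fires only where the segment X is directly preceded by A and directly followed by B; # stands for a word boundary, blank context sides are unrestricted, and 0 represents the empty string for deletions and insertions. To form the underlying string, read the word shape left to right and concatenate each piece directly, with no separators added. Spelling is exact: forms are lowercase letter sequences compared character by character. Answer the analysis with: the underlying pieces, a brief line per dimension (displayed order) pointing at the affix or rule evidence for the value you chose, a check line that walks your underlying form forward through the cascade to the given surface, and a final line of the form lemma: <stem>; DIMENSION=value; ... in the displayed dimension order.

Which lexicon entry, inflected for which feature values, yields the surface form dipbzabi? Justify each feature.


underlying: dip-bza-pi
SUR=ol - signalled by the affix -bza
ASPECT=ri - signalled by the affix -pi
check: dipbzapi -> dipbzabi -> dipbzabi
lemma: dip; SUR=ol; ASPECT=ri
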